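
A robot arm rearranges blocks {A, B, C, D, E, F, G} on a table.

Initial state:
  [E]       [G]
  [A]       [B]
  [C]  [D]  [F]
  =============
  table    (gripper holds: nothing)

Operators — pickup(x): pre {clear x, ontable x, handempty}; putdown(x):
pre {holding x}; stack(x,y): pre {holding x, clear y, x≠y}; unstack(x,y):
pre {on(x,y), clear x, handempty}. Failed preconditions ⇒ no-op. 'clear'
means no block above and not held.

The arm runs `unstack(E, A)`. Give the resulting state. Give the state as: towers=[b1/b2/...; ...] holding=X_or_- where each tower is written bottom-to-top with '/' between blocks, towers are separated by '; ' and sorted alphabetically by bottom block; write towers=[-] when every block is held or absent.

before: towers=[C/A/E; D; F/B/G] holding=-
pre[unstack(E, A)]: on(E,A) yes, clear(E) yes, handempty yes
all met → apply unstack(E, A)
after:  towers=[C/A; D; F/B/G] holding=E

towers=[C/A; D; F/B/G] holding=E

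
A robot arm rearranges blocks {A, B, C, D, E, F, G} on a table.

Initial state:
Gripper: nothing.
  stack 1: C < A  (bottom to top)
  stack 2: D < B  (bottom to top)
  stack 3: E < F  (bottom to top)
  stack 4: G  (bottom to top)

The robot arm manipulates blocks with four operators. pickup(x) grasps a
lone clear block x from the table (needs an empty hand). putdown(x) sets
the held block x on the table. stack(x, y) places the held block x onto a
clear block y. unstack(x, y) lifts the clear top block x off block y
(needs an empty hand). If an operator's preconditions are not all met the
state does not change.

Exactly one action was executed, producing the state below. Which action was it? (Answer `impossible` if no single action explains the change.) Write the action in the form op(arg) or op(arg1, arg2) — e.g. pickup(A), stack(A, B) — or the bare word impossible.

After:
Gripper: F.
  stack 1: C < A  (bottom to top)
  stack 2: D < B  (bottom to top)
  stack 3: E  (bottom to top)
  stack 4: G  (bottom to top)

target: towers=[C/A; D/B; E; G] holding=F
     unstack(B, D) → towers=[C/A; D; E/F; G] holding=B
     unstack(F, E) → towers=[C/A; D/B; E; G] holding=F  ← match
         pickup(G) → towers=[C/A; D/B; E/F] holding=G
     unstack(A, C) → towers=[C; D/B; E/F; G] holding=A

unstack(F, E)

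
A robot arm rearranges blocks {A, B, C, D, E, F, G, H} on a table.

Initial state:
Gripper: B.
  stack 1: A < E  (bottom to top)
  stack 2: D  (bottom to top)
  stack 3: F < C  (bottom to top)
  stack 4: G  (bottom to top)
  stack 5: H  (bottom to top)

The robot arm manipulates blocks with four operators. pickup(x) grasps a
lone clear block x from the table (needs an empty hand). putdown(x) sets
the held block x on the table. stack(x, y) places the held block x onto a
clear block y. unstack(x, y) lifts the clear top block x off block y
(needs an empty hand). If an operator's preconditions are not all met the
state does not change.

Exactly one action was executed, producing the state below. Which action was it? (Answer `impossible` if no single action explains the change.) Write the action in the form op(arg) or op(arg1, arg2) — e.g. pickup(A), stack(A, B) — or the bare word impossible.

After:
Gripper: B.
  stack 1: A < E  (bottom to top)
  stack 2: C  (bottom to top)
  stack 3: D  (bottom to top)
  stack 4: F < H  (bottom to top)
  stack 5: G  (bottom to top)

impossible

target: towers=[A/E; C; D; F/H; G] holding=B
        putdown(B) → towers=[A/E; B; D; F/C; G; H] holding=-
       stack(B, G) → towers=[A/E; D; F/C; G/B; H] holding=-
       stack(B, E) → towers=[A/E/B; D; F/C; G; H] holding=-
       stack(B, H) → towers=[A/E; D; F/C; G; H/B] holding=-
       stack(B, D) → towers=[A/E; D/B; F/C; G; H] holding=-
       stack(B, C) → towers=[A/E; D; F/C/B; G; H] holding=-
none of the 6 applicable actions match → impossible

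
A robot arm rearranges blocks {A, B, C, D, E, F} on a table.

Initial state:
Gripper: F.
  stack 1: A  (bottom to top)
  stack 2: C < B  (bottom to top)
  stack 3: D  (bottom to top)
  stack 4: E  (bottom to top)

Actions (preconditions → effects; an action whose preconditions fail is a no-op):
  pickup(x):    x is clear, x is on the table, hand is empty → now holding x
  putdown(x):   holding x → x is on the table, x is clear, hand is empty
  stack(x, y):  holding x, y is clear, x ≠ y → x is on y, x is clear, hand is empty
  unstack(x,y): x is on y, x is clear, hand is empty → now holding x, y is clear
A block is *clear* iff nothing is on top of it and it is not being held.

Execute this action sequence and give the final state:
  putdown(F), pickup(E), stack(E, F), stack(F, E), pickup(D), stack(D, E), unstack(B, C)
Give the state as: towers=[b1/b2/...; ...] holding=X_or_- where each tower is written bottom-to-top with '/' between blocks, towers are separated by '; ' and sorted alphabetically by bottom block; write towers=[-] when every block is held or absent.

step 1 (putdown(F)): towers=[A; C/B; D; E; F] holding=-
step 2 (pickup(E)): towers=[A; C/B; D; F] holding=E
step 3 (stack(E, F)): towers=[A; C/B; D; F/E] holding=-
step 4 (stack(F, E)) [no-op]: towers=[A; C/B; D; F/E] holding=-
step 5 (pickup(D)): towers=[A; C/B; F/E] holding=D
step 6 (stack(D, E)): towers=[A; C/B; F/E/D] holding=-
step 7 (unstack(B, C)): towers=[A; C; F/E/D] holding=B

towers=[A; C; F/E/D] holding=B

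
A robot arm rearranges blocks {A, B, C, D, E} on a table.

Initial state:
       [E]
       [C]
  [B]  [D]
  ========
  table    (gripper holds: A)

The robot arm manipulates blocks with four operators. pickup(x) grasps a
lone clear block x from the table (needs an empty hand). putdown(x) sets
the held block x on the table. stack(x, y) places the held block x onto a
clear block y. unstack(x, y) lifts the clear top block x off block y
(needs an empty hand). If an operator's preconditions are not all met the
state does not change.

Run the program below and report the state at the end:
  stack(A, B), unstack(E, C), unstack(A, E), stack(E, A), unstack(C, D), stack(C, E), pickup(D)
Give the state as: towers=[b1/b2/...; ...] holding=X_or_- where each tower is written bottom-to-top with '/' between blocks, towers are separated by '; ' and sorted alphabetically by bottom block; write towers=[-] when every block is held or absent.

towers=[B/A/E/C] holding=D

step 1 (stack(A, B)): towers=[B/A; D/C/E] holding=-
step 2 (unstack(E, C)): towers=[B/A; D/C] holding=E
step 3 (unstack(A, E)) [no-op]: towers=[B/A; D/C] holding=E
step 4 (stack(E, A)): towers=[B/A/E; D/C] holding=-
step 5 (unstack(C, D)): towers=[B/A/E; D] holding=C
step 6 (stack(C, E)): towers=[B/A/E/C; D] holding=-
step 7 (pickup(D)): towers=[B/A/E/C] holding=D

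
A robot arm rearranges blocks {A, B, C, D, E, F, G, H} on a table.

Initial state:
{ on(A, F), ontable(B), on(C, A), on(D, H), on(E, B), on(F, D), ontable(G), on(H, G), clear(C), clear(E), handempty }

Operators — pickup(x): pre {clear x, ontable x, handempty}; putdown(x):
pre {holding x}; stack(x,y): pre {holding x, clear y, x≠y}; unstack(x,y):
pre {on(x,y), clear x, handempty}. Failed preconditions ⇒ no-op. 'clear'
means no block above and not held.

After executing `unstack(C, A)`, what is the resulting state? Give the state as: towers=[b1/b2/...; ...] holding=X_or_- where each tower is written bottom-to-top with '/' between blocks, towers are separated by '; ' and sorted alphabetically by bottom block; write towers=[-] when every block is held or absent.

towers=[B/E; G/H/D/F/A] holding=C

before: towers=[B/E; G/H/D/F/A/C] holding=-
pre[unstack(C, A)]: on(C,A) ✓, clear(C) ✓, handempty ✓
all met → apply unstack(C, A)
after:  towers=[B/E; G/H/D/F/A] holding=C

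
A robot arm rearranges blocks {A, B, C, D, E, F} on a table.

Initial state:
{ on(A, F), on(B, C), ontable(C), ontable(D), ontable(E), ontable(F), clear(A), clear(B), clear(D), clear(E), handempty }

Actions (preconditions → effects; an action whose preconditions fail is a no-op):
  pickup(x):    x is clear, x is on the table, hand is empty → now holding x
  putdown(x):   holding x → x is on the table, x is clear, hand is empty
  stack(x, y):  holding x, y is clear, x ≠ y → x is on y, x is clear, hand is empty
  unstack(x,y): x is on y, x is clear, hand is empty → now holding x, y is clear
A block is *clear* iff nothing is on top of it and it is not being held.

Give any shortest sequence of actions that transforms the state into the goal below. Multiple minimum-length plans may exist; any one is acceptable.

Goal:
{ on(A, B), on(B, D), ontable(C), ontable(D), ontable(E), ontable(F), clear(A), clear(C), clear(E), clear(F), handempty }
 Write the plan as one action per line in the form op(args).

unstack(B, C)
stack(B, D)
unstack(A, F)
stack(A, B)

step 1 (unstack(B, C)): towers=[C; D; E; F/A] holding=B
step 2 (stack(B, D)): towers=[C; D/B; E; F/A] holding=-
step 3 (unstack(A, F)): towers=[C; D/B; E; F] holding=A
step 4 (stack(A, B)): towers=[C; D/B/A; E; F] holding=-
goal check: towers=[C; D/B/A; E; F] holding=- — reached (length 4, optimal by BFS)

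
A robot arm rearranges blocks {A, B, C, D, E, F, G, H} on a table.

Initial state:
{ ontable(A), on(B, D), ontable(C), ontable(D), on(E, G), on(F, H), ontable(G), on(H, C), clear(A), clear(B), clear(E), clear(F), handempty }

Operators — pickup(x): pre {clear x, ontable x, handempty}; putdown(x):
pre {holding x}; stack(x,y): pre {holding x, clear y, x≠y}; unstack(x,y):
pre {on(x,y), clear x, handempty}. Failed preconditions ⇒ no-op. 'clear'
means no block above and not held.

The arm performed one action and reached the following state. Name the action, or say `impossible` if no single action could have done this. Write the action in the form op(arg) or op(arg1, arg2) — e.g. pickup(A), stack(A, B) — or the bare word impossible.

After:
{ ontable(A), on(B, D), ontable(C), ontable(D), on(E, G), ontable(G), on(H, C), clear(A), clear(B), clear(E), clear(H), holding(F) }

unstack(F, H)

target: towers=[A; C/H; D/B; G/E] holding=F
         pickup(A) → towers=[C/H/F; D/B; G/E] holding=A
     unstack(E, G) → towers=[A; C/H/F; D/B; G] holding=E
     unstack(B, D) → towers=[A; C/H/F; D; G/E] holding=B
     unstack(F, H) → towers=[A; C/H; D/B; G/E] holding=F  ← match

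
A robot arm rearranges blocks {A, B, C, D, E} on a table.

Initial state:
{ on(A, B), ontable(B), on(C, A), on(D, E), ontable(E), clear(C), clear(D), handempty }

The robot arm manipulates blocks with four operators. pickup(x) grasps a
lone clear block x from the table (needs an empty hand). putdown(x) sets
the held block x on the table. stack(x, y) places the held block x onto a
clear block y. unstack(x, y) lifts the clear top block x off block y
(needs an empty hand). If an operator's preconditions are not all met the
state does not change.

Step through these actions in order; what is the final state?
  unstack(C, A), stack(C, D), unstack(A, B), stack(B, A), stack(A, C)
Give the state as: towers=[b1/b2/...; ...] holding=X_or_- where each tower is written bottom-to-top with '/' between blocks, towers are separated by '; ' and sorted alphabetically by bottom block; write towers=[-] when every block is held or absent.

towers=[B; E/D/C/A] holding=-

step 1 (unstack(C, A)): towers=[B/A; E/D] holding=C
step 2 (stack(C, D)): towers=[B/A; E/D/C] holding=-
step 3 (unstack(A, B)): towers=[B; E/D/C] holding=A
step 4 (stack(B, A)) [no-op]: towers=[B; E/D/C] holding=A
step 5 (stack(A, C)): towers=[B; E/D/C/A] holding=-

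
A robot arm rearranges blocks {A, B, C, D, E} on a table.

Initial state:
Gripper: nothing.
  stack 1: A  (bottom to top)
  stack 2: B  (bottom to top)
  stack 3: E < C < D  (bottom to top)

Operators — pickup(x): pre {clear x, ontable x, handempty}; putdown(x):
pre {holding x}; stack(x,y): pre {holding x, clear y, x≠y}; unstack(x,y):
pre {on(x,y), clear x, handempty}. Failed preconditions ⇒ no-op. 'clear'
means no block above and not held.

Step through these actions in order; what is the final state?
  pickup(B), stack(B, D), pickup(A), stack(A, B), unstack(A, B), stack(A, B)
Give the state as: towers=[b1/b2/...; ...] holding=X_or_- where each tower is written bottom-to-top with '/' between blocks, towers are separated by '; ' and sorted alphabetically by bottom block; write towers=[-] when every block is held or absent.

step 1 (pickup(B)): towers=[A; E/C/D] holding=B
step 2 (stack(B, D)): towers=[A; E/C/D/B] holding=-
step 3 (pickup(A)): towers=[E/C/D/B] holding=A
step 4 (stack(A, B)): towers=[E/C/D/B/A] holding=-
step 5 (unstack(A, B)): towers=[E/C/D/B] holding=A
step 6 (stack(A, B)): towers=[E/C/D/B/A] holding=-

towers=[E/C/D/B/A] holding=-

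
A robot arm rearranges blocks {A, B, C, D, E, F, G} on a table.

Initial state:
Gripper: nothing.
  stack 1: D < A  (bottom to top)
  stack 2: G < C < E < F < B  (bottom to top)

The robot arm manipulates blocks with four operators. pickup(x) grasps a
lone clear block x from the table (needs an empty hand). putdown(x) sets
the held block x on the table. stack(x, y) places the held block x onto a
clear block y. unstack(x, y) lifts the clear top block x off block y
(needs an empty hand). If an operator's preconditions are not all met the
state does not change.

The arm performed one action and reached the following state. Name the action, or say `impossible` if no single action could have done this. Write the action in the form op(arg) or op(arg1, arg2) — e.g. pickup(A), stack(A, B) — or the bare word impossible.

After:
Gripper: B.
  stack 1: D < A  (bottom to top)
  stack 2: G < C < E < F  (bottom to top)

unstack(B, F)

target: towers=[D/A; G/C/E/F] holding=B
     unstack(B, F) → towers=[D/A; G/C/E/F] holding=B  ← match
     unstack(A, D) → towers=[D; G/C/E/F/B] holding=A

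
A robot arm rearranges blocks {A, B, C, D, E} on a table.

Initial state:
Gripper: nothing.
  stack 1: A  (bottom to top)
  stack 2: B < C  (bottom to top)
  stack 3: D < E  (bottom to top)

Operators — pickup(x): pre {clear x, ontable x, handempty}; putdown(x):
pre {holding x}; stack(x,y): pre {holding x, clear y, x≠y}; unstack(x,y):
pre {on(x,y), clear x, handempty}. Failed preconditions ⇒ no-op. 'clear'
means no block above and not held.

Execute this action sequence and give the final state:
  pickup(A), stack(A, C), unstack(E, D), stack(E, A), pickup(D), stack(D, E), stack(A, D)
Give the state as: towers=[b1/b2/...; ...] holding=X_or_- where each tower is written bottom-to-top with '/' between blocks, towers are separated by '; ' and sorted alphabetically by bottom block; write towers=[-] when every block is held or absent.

step 1 (pickup(A)): towers=[B/C; D/E] holding=A
step 2 (stack(A, C)): towers=[B/C/A; D/E] holding=-
step 3 (unstack(E, D)): towers=[B/C/A; D] holding=E
step 4 (stack(E, A)): towers=[B/C/A/E; D] holding=-
step 5 (pickup(D)): towers=[B/C/A/E] holding=D
step 6 (stack(D, E)): towers=[B/C/A/E/D] holding=-
step 7 (stack(A, D)) [no-op]: towers=[B/C/A/E/D] holding=-

towers=[B/C/A/E/D] holding=-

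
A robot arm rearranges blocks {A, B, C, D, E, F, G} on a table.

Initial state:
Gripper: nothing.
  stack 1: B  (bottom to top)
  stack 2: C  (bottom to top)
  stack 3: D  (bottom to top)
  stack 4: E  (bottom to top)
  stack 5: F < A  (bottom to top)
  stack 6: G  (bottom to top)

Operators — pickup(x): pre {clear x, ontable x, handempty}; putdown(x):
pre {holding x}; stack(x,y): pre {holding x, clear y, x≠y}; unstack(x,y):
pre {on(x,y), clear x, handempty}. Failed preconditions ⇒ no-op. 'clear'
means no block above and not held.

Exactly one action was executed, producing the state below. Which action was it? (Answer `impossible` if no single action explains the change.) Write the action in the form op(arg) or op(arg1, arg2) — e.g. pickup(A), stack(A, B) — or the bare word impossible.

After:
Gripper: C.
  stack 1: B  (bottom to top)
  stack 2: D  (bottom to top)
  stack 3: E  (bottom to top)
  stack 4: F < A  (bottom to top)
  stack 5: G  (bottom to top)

pickup(C)

target: towers=[B; D; E; F/A; G] holding=C
         pickup(B) → towers=[C; D; E; F/A; G] holding=B
         pickup(G) → towers=[B; C; D; E; F/A] holding=G
         pickup(D) → towers=[B; C; E; F/A; G] holding=D
     unstack(A, F) → towers=[B; C; D; E; F; G] holding=A
         pickup(E) → towers=[B; C; D; F/A; G] holding=E
         pickup(C) → towers=[B; D; E; F/A; G] holding=C  ← match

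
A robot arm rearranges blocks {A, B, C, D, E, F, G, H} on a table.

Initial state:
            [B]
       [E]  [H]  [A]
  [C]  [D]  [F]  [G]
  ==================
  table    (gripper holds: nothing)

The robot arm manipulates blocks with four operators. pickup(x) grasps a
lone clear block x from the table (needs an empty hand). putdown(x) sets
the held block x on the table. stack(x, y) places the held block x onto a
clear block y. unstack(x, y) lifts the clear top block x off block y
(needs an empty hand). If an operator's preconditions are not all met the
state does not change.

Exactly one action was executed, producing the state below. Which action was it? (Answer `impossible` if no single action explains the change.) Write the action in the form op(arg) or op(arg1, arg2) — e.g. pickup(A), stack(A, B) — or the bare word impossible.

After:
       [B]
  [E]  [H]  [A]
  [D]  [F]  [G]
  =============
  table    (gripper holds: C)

pickup(C)

target: towers=[D/E; F/H/B; G/A] holding=C
     unstack(A, G) → towers=[C; D/E; F/H/B; G] holding=A
     unstack(E, D) → towers=[C; D; F/H/B; G/A] holding=E
     unstack(B, H) → towers=[C; D/E; F/H; G/A] holding=B
         pickup(C) → towers=[D/E; F/H/B; G/A] holding=C  ← match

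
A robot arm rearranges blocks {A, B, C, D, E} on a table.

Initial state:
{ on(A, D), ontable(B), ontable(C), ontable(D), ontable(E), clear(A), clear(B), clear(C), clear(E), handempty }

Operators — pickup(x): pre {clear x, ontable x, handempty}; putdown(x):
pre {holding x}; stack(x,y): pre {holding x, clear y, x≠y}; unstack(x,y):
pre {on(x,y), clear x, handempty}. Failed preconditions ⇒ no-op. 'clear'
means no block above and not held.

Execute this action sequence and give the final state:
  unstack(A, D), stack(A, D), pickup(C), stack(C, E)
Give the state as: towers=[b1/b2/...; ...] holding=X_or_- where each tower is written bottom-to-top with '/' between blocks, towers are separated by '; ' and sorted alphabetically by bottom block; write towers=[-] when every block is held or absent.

step 1 (unstack(A, D)): towers=[B; C; D; E] holding=A
step 2 (stack(A, D)): towers=[B; C; D/A; E] holding=-
step 3 (pickup(C)): towers=[B; D/A; E] holding=C
step 4 (stack(C, E)): towers=[B; D/A; E/C] holding=-

towers=[B; D/A; E/C] holding=-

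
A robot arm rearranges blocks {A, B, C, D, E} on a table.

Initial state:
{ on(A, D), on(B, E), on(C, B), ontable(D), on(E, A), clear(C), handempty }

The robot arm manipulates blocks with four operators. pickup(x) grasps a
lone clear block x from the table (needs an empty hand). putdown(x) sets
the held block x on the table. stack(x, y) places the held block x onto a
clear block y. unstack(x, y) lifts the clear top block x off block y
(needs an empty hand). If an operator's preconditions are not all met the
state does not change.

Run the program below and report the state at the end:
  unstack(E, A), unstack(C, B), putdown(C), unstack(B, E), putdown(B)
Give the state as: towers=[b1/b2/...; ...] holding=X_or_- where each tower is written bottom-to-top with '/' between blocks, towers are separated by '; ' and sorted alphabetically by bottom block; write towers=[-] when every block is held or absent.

step 1 (unstack(E, A)) [no-op]: towers=[D/A/E/B/C] holding=-
step 2 (unstack(C, B)): towers=[D/A/E/B] holding=C
step 3 (putdown(C)): towers=[C; D/A/E/B] holding=-
step 4 (unstack(B, E)): towers=[C; D/A/E] holding=B
step 5 (putdown(B)): towers=[B; C; D/A/E] holding=-

towers=[B; C; D/A/E] holding=-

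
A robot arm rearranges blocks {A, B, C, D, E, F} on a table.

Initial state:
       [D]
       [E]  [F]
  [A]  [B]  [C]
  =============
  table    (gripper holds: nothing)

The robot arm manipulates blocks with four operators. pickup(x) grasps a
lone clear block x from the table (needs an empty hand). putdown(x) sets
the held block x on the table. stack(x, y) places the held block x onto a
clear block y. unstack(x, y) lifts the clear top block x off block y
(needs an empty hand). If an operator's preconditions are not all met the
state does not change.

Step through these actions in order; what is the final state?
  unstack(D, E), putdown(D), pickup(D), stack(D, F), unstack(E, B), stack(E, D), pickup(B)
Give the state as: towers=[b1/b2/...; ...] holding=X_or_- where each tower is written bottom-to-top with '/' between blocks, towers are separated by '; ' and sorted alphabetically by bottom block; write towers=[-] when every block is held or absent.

step 1 (unstack(D, E)): towers=[A; B/E; C/F] holding=D
step 2 (putdown(D)): towers=[A; B/E; C/F; D] holding=-
step 3 (pickup(D)): towers=[A; B/E; C/F] holding=D
step 4 (stack(D, F)): towers=[A; B/E; C/F/D] holding=-
step 5 (unstack(E, B)): towers=[A; B; C/F/D] holding=E
step 6 (stack(E, D)): towers=[A; B; C/F/D/E] holding=-
step 7 (pickup(B)): towers=[A; C/F/D/E] holding=B

towers=[A; C/F/D/E] holding=B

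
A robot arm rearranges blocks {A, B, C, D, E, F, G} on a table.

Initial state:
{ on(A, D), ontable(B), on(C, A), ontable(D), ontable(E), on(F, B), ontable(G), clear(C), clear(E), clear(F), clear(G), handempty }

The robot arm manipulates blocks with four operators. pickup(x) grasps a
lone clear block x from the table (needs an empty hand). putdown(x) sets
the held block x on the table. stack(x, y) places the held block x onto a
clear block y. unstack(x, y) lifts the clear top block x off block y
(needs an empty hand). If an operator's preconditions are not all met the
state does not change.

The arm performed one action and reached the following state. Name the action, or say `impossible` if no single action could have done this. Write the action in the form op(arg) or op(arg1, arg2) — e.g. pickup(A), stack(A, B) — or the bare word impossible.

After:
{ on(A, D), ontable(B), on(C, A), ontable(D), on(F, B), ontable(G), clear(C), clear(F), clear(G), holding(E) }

pickup(E)

target: towers=[B/F; D/A/C; G] holding=E
     unstack(F, B) → towers=[B; D/A/C; E; G] holding=F
         pickup(G) → towers=[B/F; D/A/C; E] holding=G
         pickup(E) → towers=[B/F; D/A/C; G] holding=E  ← match
     unstack(C, A) → towers=[B/F; D/A; E; G] holding=C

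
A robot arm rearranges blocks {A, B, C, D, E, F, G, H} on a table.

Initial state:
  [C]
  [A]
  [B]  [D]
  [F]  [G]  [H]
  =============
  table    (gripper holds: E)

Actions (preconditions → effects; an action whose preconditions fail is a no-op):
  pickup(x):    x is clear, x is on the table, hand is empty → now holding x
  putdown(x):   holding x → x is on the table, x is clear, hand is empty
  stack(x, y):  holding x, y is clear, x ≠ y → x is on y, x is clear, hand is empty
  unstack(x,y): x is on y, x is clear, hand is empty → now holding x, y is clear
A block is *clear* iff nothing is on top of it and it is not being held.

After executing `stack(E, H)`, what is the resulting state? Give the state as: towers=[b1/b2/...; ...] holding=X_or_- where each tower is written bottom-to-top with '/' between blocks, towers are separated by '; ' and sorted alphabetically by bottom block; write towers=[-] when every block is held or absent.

towers=[F/B/A/C; G/D; H/E] holding=-

before: towers=[F/B/A/C; G/D; H] holding=E
pre[stack(E, H)]: holding(E) ok, clear(H) ok, E≠H ok
all met → apply stack(E, H)
after:  towers=[F/B/A/C; G/D; H/E] holding=-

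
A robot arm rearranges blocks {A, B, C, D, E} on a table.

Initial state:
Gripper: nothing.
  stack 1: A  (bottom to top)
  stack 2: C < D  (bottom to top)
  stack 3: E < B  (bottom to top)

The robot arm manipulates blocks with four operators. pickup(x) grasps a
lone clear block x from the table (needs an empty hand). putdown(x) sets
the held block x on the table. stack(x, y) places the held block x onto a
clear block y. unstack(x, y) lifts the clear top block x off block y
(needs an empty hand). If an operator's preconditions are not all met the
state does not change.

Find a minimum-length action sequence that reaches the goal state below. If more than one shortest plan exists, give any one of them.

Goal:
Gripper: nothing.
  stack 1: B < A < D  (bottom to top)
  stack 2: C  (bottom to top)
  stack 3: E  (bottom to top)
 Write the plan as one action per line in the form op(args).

step 1 (unstack(B, E)): towers=[A; C/D; E] holding=B
step 2 (putdown(B)): towers=[A; B; C/D; E] holding=-
step 3 (pickup(A)): towers=[B; C/D; E] holding=A
step 4 (stack(A, B)): towers=[B/A; C/D; E] holding=-
step 5 (unstack(D, C)): towers=[B/A; C; E] holding=D
step 6 (stack(D, A)): towers=[B/A/D; C; E] holding=-
goal check: towers=[B/A/D; C; E] holding=- — reached (length 6, optimal by BFS)

unstack(B, E)
putdown(B)
pickup(A)
stack(A, B)
unstack(D, C)
stack(D, A)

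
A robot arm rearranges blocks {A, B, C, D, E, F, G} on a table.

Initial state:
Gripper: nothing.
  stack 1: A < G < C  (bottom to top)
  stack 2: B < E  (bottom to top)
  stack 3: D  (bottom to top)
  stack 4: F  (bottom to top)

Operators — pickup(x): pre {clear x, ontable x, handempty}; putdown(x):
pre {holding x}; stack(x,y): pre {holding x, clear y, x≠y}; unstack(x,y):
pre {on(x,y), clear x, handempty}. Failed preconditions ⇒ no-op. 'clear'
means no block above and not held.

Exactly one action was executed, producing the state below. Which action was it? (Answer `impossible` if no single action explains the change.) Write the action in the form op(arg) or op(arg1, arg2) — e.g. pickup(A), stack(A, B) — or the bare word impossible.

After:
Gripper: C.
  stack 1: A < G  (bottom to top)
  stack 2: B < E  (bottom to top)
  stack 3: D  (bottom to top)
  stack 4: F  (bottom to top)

unstack(C, G)

target: towers=[A/G; B/E; D; F] holding=C
         pickup(F) → towers=[A/G/C; B/E; D] holding=F
         pickup(D) → towers=[A/G/C; B/E; F] holding=D
     unstack(E, B) → towers=[A/G/C; B; D; F] holding=E
     unstack(C, G) → towers=[A/G; B/E; D; F] holding=C  ← match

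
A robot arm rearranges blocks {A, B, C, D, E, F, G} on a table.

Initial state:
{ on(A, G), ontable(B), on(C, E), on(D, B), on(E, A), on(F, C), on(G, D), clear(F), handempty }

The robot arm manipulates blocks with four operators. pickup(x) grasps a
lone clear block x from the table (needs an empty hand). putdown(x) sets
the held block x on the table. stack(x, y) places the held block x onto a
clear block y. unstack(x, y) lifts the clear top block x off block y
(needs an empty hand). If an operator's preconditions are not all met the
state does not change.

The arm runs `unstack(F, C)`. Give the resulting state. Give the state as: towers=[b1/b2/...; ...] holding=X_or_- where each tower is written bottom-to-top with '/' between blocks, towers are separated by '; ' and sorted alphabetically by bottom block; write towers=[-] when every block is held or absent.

towers=[B/D/G/A/E/C] holding=F

before: towers=[B/D/G/A/E/C/F] holding=-
pre[unstack(F, C)]: on(F,C) ✓, clear(F) ✓, handempty ✓
all met → apply unstack(F, C)
after:  towers=[B/D/G/A/E/C] holding=F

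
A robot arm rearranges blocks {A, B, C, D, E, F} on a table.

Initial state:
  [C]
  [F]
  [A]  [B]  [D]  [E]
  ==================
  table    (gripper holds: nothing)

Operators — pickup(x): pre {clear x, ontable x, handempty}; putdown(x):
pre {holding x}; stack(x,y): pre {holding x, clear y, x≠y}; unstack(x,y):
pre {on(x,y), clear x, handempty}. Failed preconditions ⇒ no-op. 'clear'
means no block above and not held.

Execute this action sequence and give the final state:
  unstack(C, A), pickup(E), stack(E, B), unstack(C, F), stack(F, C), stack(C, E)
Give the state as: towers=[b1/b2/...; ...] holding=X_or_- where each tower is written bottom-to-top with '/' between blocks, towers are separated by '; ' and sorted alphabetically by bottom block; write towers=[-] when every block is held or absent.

step 1 (unstack(C, A)) [no-op]: towers=[A/F/C; B; D; E] holding=-
step 2 (pickup(E)): towers=[A/F/C; B; D] holding=E
step 3 (stack(E, B)): towers=[A/F/C; B/E; D] holding=-
step 4 (unstack(C, F)): towers=[A/F; B/E; D] holding=C
step 5 (stack(F, C)) [no-op]: towers=[A/F; B/E; D] holding=C
step 6 (stack(C, E)): towers=[A/F; B/E/C; D] holding=-

towers=[A/F; B/E/C; D] holding=-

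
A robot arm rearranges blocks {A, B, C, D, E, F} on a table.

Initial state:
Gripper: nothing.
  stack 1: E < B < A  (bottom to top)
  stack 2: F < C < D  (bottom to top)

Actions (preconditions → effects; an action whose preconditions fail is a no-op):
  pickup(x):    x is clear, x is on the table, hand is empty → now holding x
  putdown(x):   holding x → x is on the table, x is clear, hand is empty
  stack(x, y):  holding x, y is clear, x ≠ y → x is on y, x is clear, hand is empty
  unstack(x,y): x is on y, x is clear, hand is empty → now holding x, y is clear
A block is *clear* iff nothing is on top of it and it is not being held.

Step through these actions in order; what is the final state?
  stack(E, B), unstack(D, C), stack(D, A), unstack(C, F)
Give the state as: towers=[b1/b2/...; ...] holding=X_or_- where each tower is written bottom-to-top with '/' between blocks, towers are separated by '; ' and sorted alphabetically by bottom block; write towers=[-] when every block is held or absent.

towers=[E/B/A/D; F] holding=C

step 1 (stack(E, B)) [no-op]: towers=[E/B/A; F/C/D] holding=-
step 2 (unstack(D, C)): towers=[E/B/A; F/C] holding=D
step 3 (stack(D, A)): towers=[E/B/A/D; F/C] holding=-
step 4 (unstack(C, F)): towers=[E/B/A/D; F] holding=C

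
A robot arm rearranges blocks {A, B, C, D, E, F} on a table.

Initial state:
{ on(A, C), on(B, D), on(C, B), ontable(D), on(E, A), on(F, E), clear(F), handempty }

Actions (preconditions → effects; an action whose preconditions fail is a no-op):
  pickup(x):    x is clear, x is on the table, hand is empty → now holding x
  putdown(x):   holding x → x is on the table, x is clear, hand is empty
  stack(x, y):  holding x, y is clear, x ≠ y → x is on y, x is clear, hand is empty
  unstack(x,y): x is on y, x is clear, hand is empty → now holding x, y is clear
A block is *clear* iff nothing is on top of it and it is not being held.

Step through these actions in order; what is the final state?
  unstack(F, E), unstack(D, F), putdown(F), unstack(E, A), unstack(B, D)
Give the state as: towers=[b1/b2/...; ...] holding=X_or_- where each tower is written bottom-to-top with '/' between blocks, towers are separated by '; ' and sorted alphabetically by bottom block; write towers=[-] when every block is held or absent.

step 1 (unstack(F, E)): towers=[D/B/C/A/E] holding=F
step 2 (unstack(D, F)) [no-op]: towers=[D/B/C/A/E] holding=F
step 3 (putdown(F)): towers=[D/B/C/A/E; F] holding=-
step 4 (unstack(E, A)): towers=[D/B/C/A; F] holding=E
step 5 (unstack(B, D)) [no-op]: towers=[D/B/C/A; F] holding=E

towers=[D/B/C/A; F] holding=E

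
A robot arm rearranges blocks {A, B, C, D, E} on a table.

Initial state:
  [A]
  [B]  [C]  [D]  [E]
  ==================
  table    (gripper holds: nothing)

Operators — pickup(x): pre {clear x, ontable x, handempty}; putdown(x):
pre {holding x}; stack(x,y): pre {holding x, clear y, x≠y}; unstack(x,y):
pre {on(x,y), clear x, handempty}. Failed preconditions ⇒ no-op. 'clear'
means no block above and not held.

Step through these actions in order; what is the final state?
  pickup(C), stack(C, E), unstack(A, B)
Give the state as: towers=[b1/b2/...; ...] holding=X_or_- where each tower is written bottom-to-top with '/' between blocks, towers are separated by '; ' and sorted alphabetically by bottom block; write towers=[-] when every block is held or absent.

towers=[B; D; E/C] holding=A

step 1 (pickup(C)): towers=[B/A; D; E] holding=C
step 2 (stack(C, E)): towers=[B/A; D; E/C] holding=-
step 3 (unstack(A, B)): towers=[B; D; E/C] holding=A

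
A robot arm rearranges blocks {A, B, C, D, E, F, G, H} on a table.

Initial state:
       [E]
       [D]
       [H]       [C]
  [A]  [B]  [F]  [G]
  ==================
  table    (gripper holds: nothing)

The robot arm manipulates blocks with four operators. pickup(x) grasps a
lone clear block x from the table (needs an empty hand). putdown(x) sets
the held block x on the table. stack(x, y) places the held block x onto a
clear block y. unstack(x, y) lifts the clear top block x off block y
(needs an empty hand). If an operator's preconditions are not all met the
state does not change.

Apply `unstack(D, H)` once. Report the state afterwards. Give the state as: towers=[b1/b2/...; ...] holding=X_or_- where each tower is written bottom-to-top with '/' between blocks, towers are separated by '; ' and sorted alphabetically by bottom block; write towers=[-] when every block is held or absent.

before: towers=[A; B/H/D/E; F; G/C] holding=-
pre[unstack(D, H)]: on(D,H) yes, clear(D) no, handempty yes
clear(D) unmet → unstack(D, H) is a no-op
after:  towers=[A; B/H/D/E; F; G/C] holding=-

towers=[A; B/H/D/E; F; G/C] holding=-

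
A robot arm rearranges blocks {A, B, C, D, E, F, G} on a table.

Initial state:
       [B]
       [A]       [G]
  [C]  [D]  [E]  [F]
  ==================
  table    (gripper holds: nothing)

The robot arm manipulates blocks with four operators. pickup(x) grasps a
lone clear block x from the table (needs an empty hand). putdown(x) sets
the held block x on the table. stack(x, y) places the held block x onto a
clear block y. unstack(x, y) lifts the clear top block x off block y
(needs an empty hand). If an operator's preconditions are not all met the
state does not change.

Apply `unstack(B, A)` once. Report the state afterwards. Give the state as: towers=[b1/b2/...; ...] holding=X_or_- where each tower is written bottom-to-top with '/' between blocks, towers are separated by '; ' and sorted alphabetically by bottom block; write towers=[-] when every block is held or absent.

towers=[C; D/A; E; F/G] holding=B

before: towers=[C; D/A/B; E; F/G] holding=-
pre[unstack(B, A)]: on(B,A) yes, clear(B) yes, handempty yes
all met → apply unstack(B, A)
after:  towers=[C; D/A; E; F/G] holding=B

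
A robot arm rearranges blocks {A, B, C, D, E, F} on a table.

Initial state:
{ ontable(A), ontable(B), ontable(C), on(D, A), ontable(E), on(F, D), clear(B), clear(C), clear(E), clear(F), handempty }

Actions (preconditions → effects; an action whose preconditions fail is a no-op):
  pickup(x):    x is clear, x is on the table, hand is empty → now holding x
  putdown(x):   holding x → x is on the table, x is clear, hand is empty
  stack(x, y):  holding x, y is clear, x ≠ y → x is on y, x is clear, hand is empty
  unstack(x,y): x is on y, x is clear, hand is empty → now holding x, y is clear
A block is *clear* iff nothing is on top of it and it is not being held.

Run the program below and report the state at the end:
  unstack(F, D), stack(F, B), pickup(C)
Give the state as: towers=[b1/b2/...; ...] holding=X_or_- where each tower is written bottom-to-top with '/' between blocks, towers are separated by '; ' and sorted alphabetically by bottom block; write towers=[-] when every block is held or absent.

towers=[A/D; B/F; E] holding=C

step 1 (unstack(F, D)): towers=[A/D; B; C; E] holding=F
step 2 (stack(F, B)): towers=[A/D; B/F; C; E] holding=-
step 3 (pickup(C)): towers=[A/D; B/F; E] holding=C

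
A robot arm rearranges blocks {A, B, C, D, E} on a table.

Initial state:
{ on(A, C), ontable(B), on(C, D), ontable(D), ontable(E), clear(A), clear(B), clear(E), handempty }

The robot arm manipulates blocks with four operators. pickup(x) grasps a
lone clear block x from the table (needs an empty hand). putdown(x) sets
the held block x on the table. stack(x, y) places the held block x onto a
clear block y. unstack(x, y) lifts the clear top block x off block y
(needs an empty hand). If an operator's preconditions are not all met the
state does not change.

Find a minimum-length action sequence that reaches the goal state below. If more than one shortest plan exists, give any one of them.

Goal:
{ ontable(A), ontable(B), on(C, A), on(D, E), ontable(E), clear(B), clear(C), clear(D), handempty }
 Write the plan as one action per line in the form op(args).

step 1 (unstack(A, C)): towers=[B; D/C; E] holding=A
step 2 (putdown(A)): towers=[A; B; D/C; E] holding=-
step 3 (unstack(C, D)): towers=[A; B; D; E] holding=C
step 4 (stack(C, A)): towers=[A/C; B; D; E] holding=-
step 5 (pickup(D)): towers=[A/C; B; E] holding=D
step 6 (stack(D, E)): towers=[A/C; B; E/D] holding=-
goal check: towers=[A/C; B; E/D] holding=- — reached (length 6, optimal by BFS)

unstack(A, C)
putdown(A)
unstack(C, D)
stack(C, A)
pickup(D)
stack(D, E)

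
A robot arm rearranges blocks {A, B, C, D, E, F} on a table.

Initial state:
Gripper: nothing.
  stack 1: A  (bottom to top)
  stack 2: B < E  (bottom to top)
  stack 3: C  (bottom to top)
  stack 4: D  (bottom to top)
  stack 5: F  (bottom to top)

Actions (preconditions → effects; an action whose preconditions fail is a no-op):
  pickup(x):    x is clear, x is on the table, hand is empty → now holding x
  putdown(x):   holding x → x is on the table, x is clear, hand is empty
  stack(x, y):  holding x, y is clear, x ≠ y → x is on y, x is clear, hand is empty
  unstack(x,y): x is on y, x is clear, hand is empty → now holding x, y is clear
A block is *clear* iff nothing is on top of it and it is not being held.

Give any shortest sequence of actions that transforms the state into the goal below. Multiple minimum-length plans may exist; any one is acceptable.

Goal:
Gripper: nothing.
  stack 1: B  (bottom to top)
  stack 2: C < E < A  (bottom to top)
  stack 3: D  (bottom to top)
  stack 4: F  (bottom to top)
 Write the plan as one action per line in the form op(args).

unstack(E, B)
stack(E, C)
pickup(A)
stack(A, E)

step 1 (unstack(E, B)): towers=[A; B; C; D; F] holding=E
step 2 (stack(E, C)): towers=[A; B; C/E; D; F] holding=-
step 3 (pickup(A)): towers=[B; C/E; D; F] holding=A
step 4 (stack(A, E)): towers=[B; C/E/A; D; F] holding=-
goal check: towers=[B; C/E/A; D; F] holding=- — reached (length 4, optimal by BFS)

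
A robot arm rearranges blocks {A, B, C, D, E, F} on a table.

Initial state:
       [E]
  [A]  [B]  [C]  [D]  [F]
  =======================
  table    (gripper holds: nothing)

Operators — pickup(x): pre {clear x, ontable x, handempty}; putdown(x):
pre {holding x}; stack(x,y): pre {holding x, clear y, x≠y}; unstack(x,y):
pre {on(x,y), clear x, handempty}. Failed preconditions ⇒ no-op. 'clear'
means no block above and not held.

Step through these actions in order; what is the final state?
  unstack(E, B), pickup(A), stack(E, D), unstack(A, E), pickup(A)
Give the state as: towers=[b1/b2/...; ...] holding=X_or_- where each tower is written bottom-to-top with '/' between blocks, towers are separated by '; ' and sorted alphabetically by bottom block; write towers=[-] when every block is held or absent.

step 1 (unstack(E, B)): towers=[A; B; C; D; F] holding=E
step 2 (pickup(A)) [no-op]: towers=[A; B; C; D; F] holding=E
step 3 (stack(E, D)): towers=[A; B; C; D/E; F] holding=-
step 4 (unstack(A, E)) [no-op]: towers=[A; B; C; D/E; F] holding=-
step 5 (pickup(A)): towers=[B; C; D/E; F] holding=A

towers=[B; C; D/E; F] holding=A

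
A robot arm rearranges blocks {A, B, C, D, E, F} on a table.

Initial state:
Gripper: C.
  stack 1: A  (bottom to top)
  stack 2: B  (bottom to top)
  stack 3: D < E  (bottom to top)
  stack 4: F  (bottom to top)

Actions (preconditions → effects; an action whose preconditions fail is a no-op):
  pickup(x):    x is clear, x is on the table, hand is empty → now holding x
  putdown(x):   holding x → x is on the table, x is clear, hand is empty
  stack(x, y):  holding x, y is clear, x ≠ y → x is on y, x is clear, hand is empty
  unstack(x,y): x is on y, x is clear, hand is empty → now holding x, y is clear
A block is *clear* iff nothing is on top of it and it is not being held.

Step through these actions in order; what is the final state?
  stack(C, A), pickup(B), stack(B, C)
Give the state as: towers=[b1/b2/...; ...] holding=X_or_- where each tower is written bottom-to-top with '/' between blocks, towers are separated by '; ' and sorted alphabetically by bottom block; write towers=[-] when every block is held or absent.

step 1 (stack(C, A)): towers=[A/C; B; D/E; F] holding=-
step 2 (pickup(B)): towers=[A/C; D/E; F] holding=B
step 3 (stack(B, C)): towers=[A/C/B; D/E; F] holding=-

towers=[A/C/B; D/E; F] holding=-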